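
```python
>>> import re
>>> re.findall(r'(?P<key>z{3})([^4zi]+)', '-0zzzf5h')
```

`findall` packs the 2 group values into a tuple for every match.

[('zzz', 'f5h')]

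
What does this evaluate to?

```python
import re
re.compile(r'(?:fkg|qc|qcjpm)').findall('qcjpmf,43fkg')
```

The regex engine tests alternatives in the order written; an earlier branch that matches wins even if a later one would match more.
Scanning left to right: at [0:2] → 'qc'; at [9:12] → 'fkg'.
No capturing groups, so `findall` returns the 2 full match strings.

['qc', 'fkg']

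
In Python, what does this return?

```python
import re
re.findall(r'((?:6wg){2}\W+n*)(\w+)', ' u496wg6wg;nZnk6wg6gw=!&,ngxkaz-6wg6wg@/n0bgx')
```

With 2 capturing groups, `findall` returns a 2-tuple per match.

[('6wg6wg;n', 'Znk6wg6gw'), ('6wg6wg@/n', '0bgx')]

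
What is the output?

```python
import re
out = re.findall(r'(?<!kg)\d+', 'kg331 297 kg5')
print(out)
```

The negative lookahead/lookbehind blocks any match where the forbidden context is present.
Walking the string: at [3:5] → '31'; at [6:9] → '297'.
With no groups in the pattern, `findall` gives back each whole match — 2 here.

['31', '297']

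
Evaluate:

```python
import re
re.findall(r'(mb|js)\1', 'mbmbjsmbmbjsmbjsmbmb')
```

After group 1 captures some text, `\1` only succeeds where that same text appears again.
Walking the string: at [0:4] match 'mbmb', group 1 = 'mb'; at [6:10] match 'mbmb', group 1 = 'mb'; at [16:20] match 'mbmb', group 1 = 'mb'.
Because there's exactly one group, `findall` drops the full match and keeps group 1 from each hit.

['mb', 'mb', 'mb']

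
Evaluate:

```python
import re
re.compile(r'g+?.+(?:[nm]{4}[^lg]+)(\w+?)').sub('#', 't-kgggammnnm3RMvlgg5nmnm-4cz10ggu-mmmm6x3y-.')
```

Pattern: one or more of the literal 'g' (lazy), then one or more of any character; then exactly 4 of one of [nm], then one or more of any character except [lg] (non-capturing group); then one or more of a word character (lazy) (captured).
Matches: at [3:42] → 'gggammnnm3RMvlgg5nmnm-4cz10ggu-mmmm6x3y'.
`sub` substitutes '#' at each match site.

't-k#-.'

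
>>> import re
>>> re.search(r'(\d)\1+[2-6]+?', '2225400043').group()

'2225'

`\1` is not a pattern — it's the concrete string captured by group 1, re-applied verbatim.
`re.search` scans for the first position where the pattern succeeds.
The match spans [0:4] → '2225'.
Captured: group 1 = '2'.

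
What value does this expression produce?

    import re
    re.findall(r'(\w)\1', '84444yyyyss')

After group 1 captures some text, `\1` only succeeds where that same text appears again.
Walking the string: at [1:3] match '44', group 1 = '4'; at [3:5] match '44', group 1 = '4'; at [5:7] match 'yy', group 1 = 'y'; at [7:9] match 'yy', group 1 = 'y'; at [9:11] match 'ss', group 1 = 's'.
One capturing group, so `findall` returns just the captured substring from each match — 5 in all.

['4', '4', 'y', 'y', 's']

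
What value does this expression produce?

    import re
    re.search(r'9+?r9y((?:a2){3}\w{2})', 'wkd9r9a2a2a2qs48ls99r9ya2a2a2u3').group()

'99r9ya2a2a2u3'

The pattern matches one or more of a literal '9' (lazy), then the literal 'r9y'; then the literal 'a2' repeated 3 times, then exactly 2 of a word character (captured).
Unlike `match`, `search` isn't anchored — it looks for the pattern anywhere in the string.
The match spans [18:31] → '99r9ya2a2a2u3'.
Captured: group 1 = 'a2a2a2u3'.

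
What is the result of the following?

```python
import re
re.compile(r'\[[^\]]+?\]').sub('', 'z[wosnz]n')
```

'zn'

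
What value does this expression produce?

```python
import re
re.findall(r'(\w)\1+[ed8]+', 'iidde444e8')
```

['i', '4']

`\1` is not a pattern — it's the concrete string captured by group 1, re-applied verbatim.
Scanning left to right: at [0:5] match 'iidde', group 1 = 'i'; at [5:10] match '444e8', group 1 = '4'.
`findall` collects group 1 from each match (2 total).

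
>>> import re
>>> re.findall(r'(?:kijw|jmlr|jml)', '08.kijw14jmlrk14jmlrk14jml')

['kijw', 'jmlr', 'jmlr', 'jml']

Alternation tries branches left to right and keeps the first one that lets the overall match succeed at that position.
Matches: at [3:7] → 'kijw'; at [9:13] → 'jmlr'; at [16:20] → 'jmlr'; at [23:26] → 'jml'.
`findall` yields the raw match text (4 of them) because the pattern has no groups.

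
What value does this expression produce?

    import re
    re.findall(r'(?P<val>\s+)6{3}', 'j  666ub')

['  ']

Because there's exactly one group, `findall` drops the full match and keeps group 1 from the one hit.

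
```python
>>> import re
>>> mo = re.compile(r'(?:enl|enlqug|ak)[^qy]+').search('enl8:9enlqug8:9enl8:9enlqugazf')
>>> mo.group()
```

'enl8:9enl'

`re.search` scans for the first position where the pattern succeeds.
The match spans [0:9] → 'enl8:9enl'.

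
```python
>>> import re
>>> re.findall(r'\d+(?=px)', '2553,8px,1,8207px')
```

['8', '8207']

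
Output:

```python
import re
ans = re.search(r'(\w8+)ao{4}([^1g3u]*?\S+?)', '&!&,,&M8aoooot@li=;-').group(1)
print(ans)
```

M8

The match spans [6:14] → 'M8aoooot'.
Captured: group 1 = 'M8', group 2 = 't'.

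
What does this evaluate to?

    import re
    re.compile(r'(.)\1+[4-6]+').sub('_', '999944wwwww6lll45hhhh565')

`\1` is not a pattern — it's the concrete string captured by group 1, re-applied verbatim.
Matches: at [0:6] → '999944'; at [6:12] → 'wwwww6'; at [12:17] → 'lll45'; at [17:24] → 'hhhh565'.
`sub` substitutes '_' at each match site.

'____'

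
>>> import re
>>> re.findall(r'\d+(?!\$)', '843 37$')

Because the assertion is negative and zero-width, positions next to the forbidden text are skipped.
Matches: at [0:3] → '843'; at [4:5] → '3'.
No capturing groups, so `findall` returns the 2 full match strings.

['843', '3']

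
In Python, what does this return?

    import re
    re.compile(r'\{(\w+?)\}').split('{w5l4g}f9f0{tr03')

['', 'w5l4g', 'f9f0{tr03']

Matches to split on: at [0:7] → '{w5l4g}'.
`re.split` interleaves the captured-group text with the surrounding fragments.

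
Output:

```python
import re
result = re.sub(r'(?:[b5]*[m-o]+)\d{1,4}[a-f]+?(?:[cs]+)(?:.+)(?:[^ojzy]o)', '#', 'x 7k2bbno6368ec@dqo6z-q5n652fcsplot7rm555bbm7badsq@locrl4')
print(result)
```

The pattern matches zero or more of one of [b5], then one or more of a character in [m-o] (non-capturing group); then 1 to 4 of a digit; then one or more of a character in [a-f] (lazy); then one or more of one of [cs] (non-capturing group); then one or more of any character (non-capturing group); then any character except [ojzy], then a literal 'o' (non-capturing group).
Each match is replaced by '#'.

x 7k2#crl4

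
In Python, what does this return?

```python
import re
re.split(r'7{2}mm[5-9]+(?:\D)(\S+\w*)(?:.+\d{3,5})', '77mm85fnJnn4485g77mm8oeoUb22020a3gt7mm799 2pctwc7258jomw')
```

['', 'nJnn4485g77mm8oeoUb22020a3gt7mm799', 'jomw']

This matches exactly 2 of the literal '7', then the literal 'mm', then one or more of a character in [5-9]; then a non-digit (non-capturing group); then one or more of a non-whitespace character, then zero or more of a word character (captured); then one or more of any character, then 3 to 5 of a digit (non-capturing group).
Matches to split on: at [0:52] → '77mm85fnJnn4485g77mm8oeoUb22020a3gt7mm799 2pctwc7258'.
The group in the pattern means `split` returns the separators' captures alongside the pieces.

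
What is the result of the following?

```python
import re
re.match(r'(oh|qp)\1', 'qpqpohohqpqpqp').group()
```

A backreference is literal: `\1` must see the identical characters the first group matched.
`re.match` only tries the pattern at the start of the string.
The match spans [0:4] → 'qpqp'.
Captured: group 1 = 'qp'.

'qpqp'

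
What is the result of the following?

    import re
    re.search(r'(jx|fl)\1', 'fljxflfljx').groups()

('fl',)

`\1` is not a pattern — it's the concrete string captured by group 1, re-applied verbatim.
Unlike `match`, `search` isn't anchored — it looks for the pattern anywhere in the string.
The match spans [4:8] → 'flfl'.
Captured: group 1 = 'fl'.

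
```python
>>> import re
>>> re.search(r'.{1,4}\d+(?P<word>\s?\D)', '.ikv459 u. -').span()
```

(0, 9)

The pattern matches 1 to 4 of any character; then one or more of a digit; then optionally whitespace, then a non-digit (captured as 'word').
The match spans [0:9] → '.ikv459 u'.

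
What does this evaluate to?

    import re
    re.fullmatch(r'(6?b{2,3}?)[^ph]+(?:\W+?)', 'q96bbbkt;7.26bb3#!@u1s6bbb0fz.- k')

`re.fullmatch` requires the pattern to consume the entire string.
Here the string isn't matched end-to-end, so the call returns None.

None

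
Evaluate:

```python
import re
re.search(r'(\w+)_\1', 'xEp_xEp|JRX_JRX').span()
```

(0, 7)

`\1` has to match the exact text group 1 already captured.
The match spans [0:7] → 'xEp_xEp'.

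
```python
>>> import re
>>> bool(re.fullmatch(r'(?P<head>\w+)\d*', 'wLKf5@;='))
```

False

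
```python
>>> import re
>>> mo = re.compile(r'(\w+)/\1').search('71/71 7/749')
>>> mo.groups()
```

('71',)

`\1` has to match the exact text group 1 already captured.
`re.search` tries every starting position until one works.
The match spans [0:5] → '71/71'.
Captured: group 1 = '71'.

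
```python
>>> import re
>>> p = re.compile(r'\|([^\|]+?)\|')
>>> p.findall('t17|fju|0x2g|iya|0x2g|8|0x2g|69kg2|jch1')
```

Because there's exactly one group, `findall` drops the full match and keeps group 1 from each hit.

['fju', 'iya', '8', '69kg2']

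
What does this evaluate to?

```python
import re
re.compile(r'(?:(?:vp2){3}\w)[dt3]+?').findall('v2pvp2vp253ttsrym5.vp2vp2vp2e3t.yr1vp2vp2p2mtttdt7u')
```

['vp2vp2vp2e3']

Pattern: the literal 'vp2' repeated 3 times, then a word character (non-capturing group); then one or more of one of [dt3] (lazy).
Scanning left to right: at [19:30] → 'vp2vp2vp2e3'.
No capturing groups, so `findall` returns the 1 full match string.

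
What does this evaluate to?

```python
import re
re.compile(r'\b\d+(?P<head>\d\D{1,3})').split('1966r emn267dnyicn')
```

['', '6r e', 'mn267dnyicn']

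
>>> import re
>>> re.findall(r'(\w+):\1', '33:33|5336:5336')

The backreference `\1` re-matches whatever the first group consumed, character for character.
Matches: at [0:5] match '33:33', group 1 = '33'; at [6:15] match '5336:5336', group 1 = '5336'.
Because there's exactly one group, `findall` drops the full match and keeps group 1 from each hit.

['33', '5336']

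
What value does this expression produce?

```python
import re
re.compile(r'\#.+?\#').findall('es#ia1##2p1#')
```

['#ia1#', '#2p1#']

The `?` after the quantifier makes it lazy — it takes as little as possible before letting the rest of the pattern try.
Scanning left to right: at [2:7] → '#ia1#'; at [7:12] → '#2p1#'.
Since nothing is captured, `findall` lists the 2 matched substrings directly.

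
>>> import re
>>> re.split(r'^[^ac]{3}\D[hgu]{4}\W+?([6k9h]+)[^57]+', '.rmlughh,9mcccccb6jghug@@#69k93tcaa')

['', '9', '']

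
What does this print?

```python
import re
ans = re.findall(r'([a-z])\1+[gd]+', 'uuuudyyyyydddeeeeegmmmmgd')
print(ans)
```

['u', 'y', 'e', 'm']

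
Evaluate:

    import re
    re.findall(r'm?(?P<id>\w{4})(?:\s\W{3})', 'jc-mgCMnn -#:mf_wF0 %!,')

['CMnn', '_wF0']

Pattern: optionally a literal 'm'; then exactly 4 of a word character (captured as 'id'); then whitespace, then exactly 3 of a non-word character (non-capturing group).
Because there's exactly one group, `findall` drops the full match and keeps group 1 from each hit.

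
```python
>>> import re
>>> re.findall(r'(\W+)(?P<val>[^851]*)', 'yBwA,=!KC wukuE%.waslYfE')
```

[(',=!', 'KC wukuE%.waslYfE')]

This matches one or more of a non-word character (captured); then zero or more of any character except [851] (captured as 'val').
Matches: at [4:24] match ',=!KC wukuE%.waslYfE', groups = (',=!', 'KC wukuE%.waslYfE').
2 groups means the one result is a tuple of 2 captured strings — 1 here.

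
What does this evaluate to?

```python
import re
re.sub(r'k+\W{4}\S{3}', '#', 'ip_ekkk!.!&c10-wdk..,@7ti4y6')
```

'ip_e#-wd#4y6'

The pattern matches one or more of a literal 'k'; then exactly 4 of a non-word character, then exactly 3 of a non-whitespace character.
Matches: at [4:14] → 'kkk!.!&c10'; at [17:25] → 'k..,@7ti'.
Each match is replaced by '#'.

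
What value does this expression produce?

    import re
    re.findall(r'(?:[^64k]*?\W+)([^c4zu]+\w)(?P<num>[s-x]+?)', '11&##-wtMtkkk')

Pattern: zero or more of any character except [64k] (lazy), then one or more of a non-word character (non-capturing group); then one or more of any character except [c4zu], then a word character (captured); then one or more of a character in [s-x] (lazy) (captured as 'num').
Walking the string: at [0:10] match '11&##-wtMt', groups = ('wtM', 't').
With 2 capturing groups, `findall` returns a 2-tuple per match.

[('wtM', 't')]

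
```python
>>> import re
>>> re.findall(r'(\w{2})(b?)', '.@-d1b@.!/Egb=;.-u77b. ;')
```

The pattern matches exactly 2 of a word character (captured); then optionally a literal 'b' (captured).
Walking the string: at [3:6] match 'd1b', groups = ('d1', 'b'); at [10:13] match 'Egb', groups = ('Eg', 'b'); at [17:19] match 'u7', groups = ('u7', ''); at [19:21] match '7b', groups = ('7b', '').
`findall` packs the 2 group values into a tuple for every match.

[('d1', 'b'), ('Eg', 'b'), ('u7', ''), ('7b', '')]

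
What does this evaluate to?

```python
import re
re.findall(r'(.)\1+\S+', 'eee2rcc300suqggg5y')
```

`\1` has to match the exact text group 1 already captured.
Scanning left to right: at [0:18] match 'eee2rcc300suqggg5y', group 1 = 'e'.
Because there's exactly one group, `findall` drops the full match and keeps group 1 from the one hit.

['e']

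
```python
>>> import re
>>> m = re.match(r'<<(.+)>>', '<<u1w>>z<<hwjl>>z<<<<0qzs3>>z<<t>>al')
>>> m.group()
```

With `match`, the pattern is implicitly anchored at the beginning.
The match spans [0:34] → '<<u1w>>z<<hwjl>>z<<<<0qzs3>>z<<t>>'.

'<<u1w>>z<<hwjl>>z<<<<0qzs3>>z<<t>>'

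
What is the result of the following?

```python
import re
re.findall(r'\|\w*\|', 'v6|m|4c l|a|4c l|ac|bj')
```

Since nothing is captured, `findall` lists the 3 matched substrings directly.

['|m|', '|a|', '|ac|']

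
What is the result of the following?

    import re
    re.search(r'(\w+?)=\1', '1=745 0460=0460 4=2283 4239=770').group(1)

'0460'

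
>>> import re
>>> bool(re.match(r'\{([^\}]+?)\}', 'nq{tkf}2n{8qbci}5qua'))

`re.match` won't scan ahead — the pattern has to work from the very first character.
Here the pattern fails at index 0, so the call returns None, and `bool(None)` is False.

False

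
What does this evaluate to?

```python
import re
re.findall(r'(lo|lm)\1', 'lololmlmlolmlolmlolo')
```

A backreference is literal: `\1` must see the identical characters the first group matched.
Walking the string: at [0:4] match 'lolo', group 1 = 'lo'; at [4:8] match 'lmlm', group 1 = 'lm'; at [16:20] match 'lolo', group 1 = 'lo'.
With a single group, `findall` returns only what that group captured — 3 items.

['lo', 'lm', 'lo']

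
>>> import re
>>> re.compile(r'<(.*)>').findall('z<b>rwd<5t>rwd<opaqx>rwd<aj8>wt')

['b>rwd<5t>rwd<opaqx>rwd<aj8']

With a single group, `findall` returns only what that group captured — 1 item.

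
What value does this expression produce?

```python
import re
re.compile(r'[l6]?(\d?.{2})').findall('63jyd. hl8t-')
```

['3jy', 'd.', ' h', '8t-']

Pattern: optionally one of [l6]; then optionally a digit, then exactly 2 of any character (captured).
Matches: at [0:4] match '63jy', group 1 = '3jy'; at [4:6] match 'd.', group 1 = 'd.'; at [6:8] match ' h', group 1 = ' h'; at [8:12] match 'l8t-', group 1 = '8t-'.
Because there's exactly one group, `findall` drops the full match and keeps group 1 from each hit.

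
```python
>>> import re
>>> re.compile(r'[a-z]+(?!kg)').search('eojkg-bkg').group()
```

'eojkg'

The negative lookaround is zero-width — it rules out positions where the adjacent text would match, without consuming anything.
The match spans [0:5] → 'eojkg'.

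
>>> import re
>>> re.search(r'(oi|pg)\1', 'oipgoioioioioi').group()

After group 1 captures some text, `\1` only succeeds where that same text appears again.
`re.search` scans for the first position where the pattern succeeds.
The match spans [4:8] → 'oioi'.
Captured: group 1 = 'oi'.

'oioi'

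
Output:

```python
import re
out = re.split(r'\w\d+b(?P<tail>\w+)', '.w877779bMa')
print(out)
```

This matches a word character, then one or more of a digit, then the literal 'b'; then one or more of a word character (captured as 'tail').
Matches to split on: at [1:11] → 'w877779bMa'.
The group in the pattern means `split` returns the separators' captures alongside the pieces.

['.', 'Ma', '']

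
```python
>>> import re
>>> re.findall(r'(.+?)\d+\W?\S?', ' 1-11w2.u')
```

Lazy quantifiers expand one character at a time until the remainder of the pattern can match.
Because there's exactly one group, `findall` drops the full match and keeps group 1 from each hit.

[' ', '1w']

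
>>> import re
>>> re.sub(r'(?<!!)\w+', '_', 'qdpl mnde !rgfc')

The negative lookaround is zero-width — it rules out positions where the adjacent text would match, without consuming anything.
Matches: at [0:4] → 'qdpl'; at [5:9] → 'mnde'; at [12:15] → 'gfc'.
Every occurrence is swapped for '_'.

'_ _ !r_'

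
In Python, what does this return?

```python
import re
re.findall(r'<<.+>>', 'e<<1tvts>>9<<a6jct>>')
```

['<<1tvts>>9<<a6jct>>']

No capturing groups, so `findall` returns the 1 full match string.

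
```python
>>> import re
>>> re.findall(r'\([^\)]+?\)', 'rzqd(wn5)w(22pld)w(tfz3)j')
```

['(wn5)', '(22pld)', '(tfz3)']

Scanning left to right: at [4:9] → '(wn5)'; at [10:17] → '(22pld)'; at [18:24] → '(tfz3)'.
`findall` yields the raw match text (3 of them) because the pattern has no groups.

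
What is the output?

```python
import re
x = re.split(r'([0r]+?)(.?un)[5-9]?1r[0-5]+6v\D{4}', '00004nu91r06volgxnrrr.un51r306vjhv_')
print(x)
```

Pattern: one or more of one of [0r] (lazy) (captured); then optionally any character, then the literal 'un' (captured); then optionally a character in [5-9]; then the literal '1r', then one or more of a character in [0-5], then the literal '6v'; then exactly 4 of a non-digit.
Matches to split on: at [18:35] → 'rrr.un51r306vjhv_'.
The group in the pattern means `split` returns the separators' captures alongside the pieces.

['00004nu91r06volgxn', 'rrr', '.un', '']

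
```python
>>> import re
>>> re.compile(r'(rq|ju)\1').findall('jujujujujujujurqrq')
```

After group 1 captures some text, `\1` only succeeds where that same text appears again.
Walking the string: at [0:4] match 'juju', group 1 = 'ju'; at [4:8] match 'juju', group 1 = 'ju'; at [8:12] match 'juju', group 1 = 'ju'; at [14:18] match 'rqrq', group 1 = 'rq'.
`findall` collects group 1 from each match (4 total).

['ju', 'ju', 'ju', 'rq']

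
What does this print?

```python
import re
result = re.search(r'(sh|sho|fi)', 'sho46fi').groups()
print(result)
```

('sh',)

`|` is ordered: at each position the engine commits to the first alternative that works.
`re.search` tries every starting position until one works.
The match spans [0:2] → 'sh'.
Captured: group 1 = 'sh'.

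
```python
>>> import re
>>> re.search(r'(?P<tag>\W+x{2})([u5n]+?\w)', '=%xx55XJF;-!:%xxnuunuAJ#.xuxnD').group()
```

'=%xx55'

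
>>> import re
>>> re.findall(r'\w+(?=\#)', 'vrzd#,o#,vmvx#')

The lookaround is zero-width — it requires the adjacent text to match without consuming it, so the asserted text isn't part of the match.
Matches: at [0:4] → 'vrzd'; at [6:7] → 'o'; at [9:13] → 'vmvx'.
No capturing groups, so `findall` returns the 3 full match strings.

['vrzd', 'o', 'vmvx']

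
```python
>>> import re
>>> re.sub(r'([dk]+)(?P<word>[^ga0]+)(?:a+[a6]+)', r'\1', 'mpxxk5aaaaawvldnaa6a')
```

'mpxxkwvld'

Pattern: one or more of one of [dk] (captured); then one or more of any character except [ga0] (captured as 'word'); then one or more of the literal 'a', then one or more of one of [a6] (non-capturing group).
Matches: at [4:11] → 'k5aaaaa'; at [14:20] → 'dnaa6a'.
Each match is replaced using the text its own group 1 captured.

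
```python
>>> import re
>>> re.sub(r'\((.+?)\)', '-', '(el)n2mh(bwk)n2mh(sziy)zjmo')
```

'-n2mh-n2mh-zjmo'

With the lazy modifier that quantifier settles for the fewest repetitions that let the rest of the pattern succeed (the atoms after it are unaffected and can still be greedy).
`sub` substitutes '-' at each match site.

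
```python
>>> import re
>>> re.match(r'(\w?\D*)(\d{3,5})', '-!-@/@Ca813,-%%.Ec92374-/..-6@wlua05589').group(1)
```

The match spans [0:11] → '-!-@/@Ca813'.
Captured: group 1 = '-!-@/@Ca', group 2 = '813'.

'-!-@/@Ca'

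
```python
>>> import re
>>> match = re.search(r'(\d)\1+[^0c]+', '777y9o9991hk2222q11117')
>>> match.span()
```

A backreference is literal: `\1` must see the identical characters the first group matched.
Unlike `match`, `search` isn't anchored — it looks for the pattern anywhere in the string.
The match spans [0:22] → '777y9o9991hk2222q11117'.
Captured: group 1 = '7'.

(0, 22)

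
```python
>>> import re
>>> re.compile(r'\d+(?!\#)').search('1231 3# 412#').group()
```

A negative assertion filters positions out without eating any characters.
`search` walks the string left to right and returns the first match it finds.
The match spans [0:4] → '1231'.

'1231'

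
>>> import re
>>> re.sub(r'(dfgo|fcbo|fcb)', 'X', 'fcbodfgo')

'XX'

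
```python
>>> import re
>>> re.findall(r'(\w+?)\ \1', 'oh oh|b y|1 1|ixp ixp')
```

After group 1 captures some text, `\1` only succeeds where that same text appears again.
Walking the string: at [0:5] match 'oh oh', group 1 = 'oh'; at [10:13] match '1 1', group 1 = '1'; at [14:21] match 'ixp ixp', group 1 = 'ixp'.
With a single group, `findall` returns only what that group captured — 3 items.

['oh', '1', 'ixp']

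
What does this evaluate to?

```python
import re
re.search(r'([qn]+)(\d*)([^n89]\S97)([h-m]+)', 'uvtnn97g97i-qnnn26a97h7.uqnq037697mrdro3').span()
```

This matches one or more of one of [qn] (captured); then zero or more of a digit (captured); then any character except [n89], then a non-whitespace character, then the literal '97' (captured); then one or more of a character in [h-m] (captured).
The match spans [3:11] → 'nn97g97i'.

(3, 11)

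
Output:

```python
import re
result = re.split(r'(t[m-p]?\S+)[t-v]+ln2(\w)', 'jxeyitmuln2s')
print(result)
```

This matches the literal 't', then optionally a character in [m-p], then one or more of a non-whitespace character (captured); then one or more of a character in [t-v], then the literal 'ln2'; then a word character (captured).
With a capturing group present, the delimiter's captured portion is kept in the result list.

['jxeyi', 'tm', 's', '']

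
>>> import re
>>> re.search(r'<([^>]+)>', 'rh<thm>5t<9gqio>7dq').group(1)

The match spans [2:7] → '<thm>'.
Captured: group 1 = 'thm'.

'thm'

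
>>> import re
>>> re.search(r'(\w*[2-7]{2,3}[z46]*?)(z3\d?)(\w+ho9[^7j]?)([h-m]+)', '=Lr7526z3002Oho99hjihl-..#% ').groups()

('Lr7526', 'z30', '02Oho99', 'hjihl')

Pattern: zero or more of a word character, then 2 to 3 of a character in [2-7], then zero or more of one of [z46] (lazy) (captured); then the literal 'z3', then optionally a digit (captured); then one or more of a word character, then the literal 'ho9', then optionally any character except [7j] (captured); then one or more of a character in [h-m] (captured).
`re.search` scans for the first position where the pattern succeeds.
The match spans [1:22] → 'Lr7526z3002Oho99hjihl'.
Captured: group 1 = 'Lr7526', group 2 = 'z30', group 3 = '02Oho99', group 4 = 'hjihl'.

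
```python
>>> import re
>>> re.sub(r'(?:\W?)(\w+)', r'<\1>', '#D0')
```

This matches optionally a non-word character (non-capturing group); then one or more of a word character (captured).
Matches: at [0:3] → '#D0'.
Each match is replaced using the text its own group 1 captured.

'<D0>'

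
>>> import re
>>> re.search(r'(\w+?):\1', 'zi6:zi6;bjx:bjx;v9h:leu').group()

'zi6:zi6'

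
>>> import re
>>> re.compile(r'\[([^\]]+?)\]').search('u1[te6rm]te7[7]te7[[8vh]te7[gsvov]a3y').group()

`search` walks the string left to right and returns the first match it finds.
The match spans [2:9] → '[te6rm]'.
Captured: group 1 = 'te6rm'.

'[te6rm]'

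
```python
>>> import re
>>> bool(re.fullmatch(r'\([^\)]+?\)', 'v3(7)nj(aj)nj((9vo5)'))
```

False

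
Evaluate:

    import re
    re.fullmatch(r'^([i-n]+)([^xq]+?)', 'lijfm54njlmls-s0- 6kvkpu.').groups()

The pattern matches anchored at the start of the string; then one or more of a character in [i-n] (captured); then one or more of any character except [xq] (lazy) (captured).
`re.fullmatch` requires the pattern to consume the entire string.
The match spans [0:25] → 'lijfm54njlmls-s0- 6kvkpu.'.
Captured: group 1 = 'lij', group 2 = 'fm54njlmls-s0- 6kvkpu.'.

('lij', 'fm54njlmls-s0- 6kvkpu.')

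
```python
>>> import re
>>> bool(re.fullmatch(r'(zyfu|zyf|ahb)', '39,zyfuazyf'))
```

False

For `fullmatch`, every character of the input must be accounted for by the pattern.
Here the pattern can't cover the whole string, so the call returns None, and `bool(None)` is False.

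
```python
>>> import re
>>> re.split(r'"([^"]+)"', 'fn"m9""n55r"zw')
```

Matches to split on: at [2:6] → '"m9"'; at [6:12] → '"n55r"'.
Because the pattern has a capturing group, `split` also inserts each captured text between the pieces.

['fn', 'm9', '', 'n55r', 'zw']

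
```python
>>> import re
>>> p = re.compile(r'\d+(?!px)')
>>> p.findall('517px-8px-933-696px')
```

A negative assertion filters positions out without eating any characters.
Since nothing is captured, `findall` lists the 3 matched substrings directly.

['51', '933', '69']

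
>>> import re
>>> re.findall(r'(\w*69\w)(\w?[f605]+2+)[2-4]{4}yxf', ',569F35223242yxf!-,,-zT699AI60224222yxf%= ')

[('569F', '3522')]

The pattern matches zero or more of a word character, then the literal '69', then a word character (captured); then optionally a word character, then one or more of one of [f605], then one or more of the literal '2' (captured); then exactly 4 of a character in [2-4], then the literal 'yxf'.
Matches: at [1:16] match '569F35223242yxf', groups = ('569F', '3522').
With 2 capturing groups, `findall` returns a 2-tuple per match.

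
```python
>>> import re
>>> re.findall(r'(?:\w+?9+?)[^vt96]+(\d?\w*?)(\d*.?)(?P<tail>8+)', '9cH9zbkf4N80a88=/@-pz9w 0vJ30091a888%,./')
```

[('', '', '8'), ('vJ', '30091a', '888')]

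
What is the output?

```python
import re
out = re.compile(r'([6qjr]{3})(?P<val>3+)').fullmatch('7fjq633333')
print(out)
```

`re.fullmatch` is like wrapping the pattern in `^…$` (in single-line mode).
Here there's no way to consume every character, so the call returns None.

None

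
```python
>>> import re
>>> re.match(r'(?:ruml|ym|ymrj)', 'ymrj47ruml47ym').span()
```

(0, 2)

`re.match` only tries the pattern at the start of the string.
The match spans [0:2] → 'ym'.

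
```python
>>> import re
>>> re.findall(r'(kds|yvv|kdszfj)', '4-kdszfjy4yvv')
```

['kds', 'yvv']

`|` is ordered: at each position the engine commits to the first alternative that works.
Scanning left to right: at [2:5] match 'kds', group 1 = 'kds'; at [10:13] match 'yvv', group 1 = 'yvv'.
`findall` collects group 1 from each match (2 total).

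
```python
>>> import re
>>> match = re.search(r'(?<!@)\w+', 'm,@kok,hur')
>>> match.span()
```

The negative lookaround is zero-width — it rules out positions where the adjacent text would match, without consuming anything.
The match spans [0:1] → 'm'.

(0, 1)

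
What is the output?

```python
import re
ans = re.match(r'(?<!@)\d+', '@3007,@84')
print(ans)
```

None

Because the assertion is negative and zero-width, positions next to the forbidden text are skipped.
`re.match` won't scan ahead — the pattern has to work from the very first character.
Here the string doesn't start with a match, so the call returns None.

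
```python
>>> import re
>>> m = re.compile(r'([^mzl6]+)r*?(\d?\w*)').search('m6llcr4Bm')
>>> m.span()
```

(4, 9)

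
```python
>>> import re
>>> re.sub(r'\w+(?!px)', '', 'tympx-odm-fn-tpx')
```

'---'

`(?!…)`/`(?<!…)` only lets a position through if the neighbouring text does NOT match; no characters are consumed.
Every occurrence is swapped for ''.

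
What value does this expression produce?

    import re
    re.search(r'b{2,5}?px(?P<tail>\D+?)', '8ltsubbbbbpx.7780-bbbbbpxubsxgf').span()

(5, 13)

This matches 2 to 5 of the literal 'b' (lazy), then the literal 'px'; then one or more of a non-digit (lazy) (captured as 'tail').
Unlike `match`, `search` isn't anchored — it looks for the pattern anywhere in the string.
The match spans [5:13] → 'bbbbbpx.'.
Captured: group 1 = '.'.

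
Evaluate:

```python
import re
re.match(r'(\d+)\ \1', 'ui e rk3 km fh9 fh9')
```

None

`\1` has to match the exact text group 1 already captured.
`re.match` won't scan ahead — the pattern has to work from the very first character.
Here the pattern fails at index 0, so the call returns None.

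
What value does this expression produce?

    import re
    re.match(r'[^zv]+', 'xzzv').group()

The pattern matches one or more of any character except [zv].
With `match`, the pattern is implicitly anchored at the beginning.
The match spans [0:1] → 'x'.

'x'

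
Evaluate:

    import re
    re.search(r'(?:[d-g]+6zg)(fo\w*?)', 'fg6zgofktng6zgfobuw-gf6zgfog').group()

'g6zgfo'

With the lazy modifier that quantifier settles for the fewest repetitions that let the rest of the pattern succeed (the atoms after it are unaffected and can still be greedy).
The match spans [10:16] → 'g6zgfo'.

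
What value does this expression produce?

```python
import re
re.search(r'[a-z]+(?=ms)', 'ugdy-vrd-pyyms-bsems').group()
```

The lookaround is zero-width — it requires the adjacent text to match without consuming it, so the asserted text isn't part of the match.
`re.search` scans for the first position where the pattern succeeds.
The match spans [9:12] → 'pyy'.

'pyy'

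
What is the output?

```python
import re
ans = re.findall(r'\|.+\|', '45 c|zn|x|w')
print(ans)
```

Walking the string: at [4:10] → '|zn|x|'.
Since nothing is captured, `findall` lists the 1 matched substring directly.

['|zn|x|']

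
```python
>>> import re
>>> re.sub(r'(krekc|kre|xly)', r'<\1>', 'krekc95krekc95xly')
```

Branches in `(...|...)` are attempted left-to-right; the first branch that allows the whole pattern to succeed is taken.
Matches: at [0:5] → 'krekc'; at [7:12] → 'krekc'; at [14:17] → 'xly'.
`\1` in the replacement pulls in group 1's text for each match.

'<krekc>95<krekc>95<xly>'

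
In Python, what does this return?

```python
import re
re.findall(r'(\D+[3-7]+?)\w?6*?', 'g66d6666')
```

A `+?`/`*?`/`{m,n}?` starts at its minimum and grows only as far as needed for what follows to match.
One capturing group, so `findall` returns just the captured substring from each match — 2 in all.

['g6', 'd6']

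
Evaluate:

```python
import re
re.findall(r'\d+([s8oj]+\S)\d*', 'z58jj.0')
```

['jj.']

Pattern: one or more of a digit; then one or more of one of [s8oj], then a non-whitespace character (captured); then zero or more of a digit.
Scanning left to right: at [1:7] match '58jj.0', group 1 = 'jj.'.
`findall` collects group 1 from the one match (1 total).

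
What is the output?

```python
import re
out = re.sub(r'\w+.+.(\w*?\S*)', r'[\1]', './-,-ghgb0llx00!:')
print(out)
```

./-,-[]

This matches one or more of a word character, then one or more of any character, then any character; then zero or more of a word character (lazy), then zero or more of a non-whitespace character (captured).
Matches: at [5:17] → 'ghgb0llx00!:'.
The replacement refers to a captured group, so each match is rewritten using its own captured text.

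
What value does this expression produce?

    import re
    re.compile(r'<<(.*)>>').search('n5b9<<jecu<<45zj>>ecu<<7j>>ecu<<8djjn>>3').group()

`re.search` scans for the first position where the pattern succeeds.
The match spans [4:39] → '<<jecu<<45zj>>ecu<<7j>>ecu<<8djjn>>'.
Captured: group 1 = 'jecu<<45zj>>ecu<<7j>>ecu<<8djjn'.

'<<jecu<<45zj>>ecu<<7j>>ecu<<8djjn>>'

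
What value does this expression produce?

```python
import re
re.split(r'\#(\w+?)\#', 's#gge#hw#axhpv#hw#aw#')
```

`re.split` interleaves the captured-group text with the surrounding fragments.

['s', 'gge', 'hw', 'axhpv', 'hw', 'aw', '']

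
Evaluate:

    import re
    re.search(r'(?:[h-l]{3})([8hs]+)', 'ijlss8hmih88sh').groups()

('ss8h',)

The match spans [0:7] → 'ijlss8h'.
Captured: group 1 = 'ss8h'.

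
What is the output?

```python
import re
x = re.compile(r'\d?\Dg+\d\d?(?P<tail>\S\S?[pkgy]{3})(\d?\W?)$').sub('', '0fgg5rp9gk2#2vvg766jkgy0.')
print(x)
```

This matches optionally a digit, then a non-digit; then one or more of the literal 'g', then a digit, then optionally a digit; then a non-whitespace character, then optionally a non-whitespace character, then exactly 3 of one of [pkgy] (captured as 'tail'); then optionally a digit, then optionally a non-word character (captured); then anchored at the end.
Matches: at [14:25] → 'vg766jkgy0.'.
Every occurrence is swapped for ''.

0fgg5rp9gk2#2v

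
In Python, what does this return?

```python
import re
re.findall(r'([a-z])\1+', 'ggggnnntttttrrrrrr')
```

`\1` has to match the exact text group 1 already captured.
One capturing group, so `findall` returns just the captured substring from each match — 4 in all.

['g', 'n', 't', 'r']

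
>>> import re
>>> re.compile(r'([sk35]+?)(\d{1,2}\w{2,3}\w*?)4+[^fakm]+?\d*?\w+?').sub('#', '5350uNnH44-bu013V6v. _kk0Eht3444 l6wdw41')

'#u013V6v. _#6wdw41'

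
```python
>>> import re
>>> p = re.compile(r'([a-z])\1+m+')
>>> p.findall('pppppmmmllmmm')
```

`\1` is not a pattern — it's the concrete string captured by group 1, re-applied verbatim.
Scanning left to right: at [0:8] match 'pppppmmm', group 1 = 'p'; at [8:13] match 'llmmm', group 1 = 'l'.
One capturing group, so `findall` returns just the captured substring from each match — 2 in all.

['p', 'l']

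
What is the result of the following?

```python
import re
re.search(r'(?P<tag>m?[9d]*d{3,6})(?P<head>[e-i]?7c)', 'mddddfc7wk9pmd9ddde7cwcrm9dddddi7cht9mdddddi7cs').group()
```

'md9ddde7c'

The pattern matches optionally a literal 'm', then zero or more of one of [9d], then 3 to 6 of the literal 'd' (captured as 'tag'); then optionally a character in [e-i], then the literal '7c' (captured as 'head').
`re.search` scans for the first position where the pattern succeeds.
The match spans [12:21] → 'md9ddde7c'.
Captured: group 1 = 'md9ddd', group 2 = 'e7c'.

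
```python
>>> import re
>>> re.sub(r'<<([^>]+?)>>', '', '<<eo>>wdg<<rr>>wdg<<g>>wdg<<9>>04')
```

'wdgwdgwdg04'

Each match is replaced by ''.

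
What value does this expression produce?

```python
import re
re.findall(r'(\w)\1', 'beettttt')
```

['e', 't', 't']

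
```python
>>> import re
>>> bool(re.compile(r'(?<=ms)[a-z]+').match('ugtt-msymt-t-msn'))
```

`re.match` only tries the pattern at the start of the string.
Here position 0 doesn't satisfy it, so the call returns None, and `bool(None)` is False.

False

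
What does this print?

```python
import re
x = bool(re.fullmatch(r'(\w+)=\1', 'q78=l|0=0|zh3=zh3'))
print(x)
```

`re.fullmatch` is like wrapping the pattern in `^…$` (in single-line mode).
Here there's no way to consume every character, so the call returns None, and `bool(None)` is False.

False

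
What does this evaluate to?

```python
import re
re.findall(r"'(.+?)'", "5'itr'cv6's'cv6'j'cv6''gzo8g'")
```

Because the quantifier is non-greedy, it stops expanding at the earliest point where the rest of the pattern can succeed.
One capturing group, so `findall` returns just the captured substring from each match — 4 in all.

['itr', 's', 'j', "'gzo8g"]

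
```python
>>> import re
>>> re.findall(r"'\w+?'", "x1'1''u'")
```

With no groups in the pattern, `findall` gives back each whole match — 2 here.

["'1'", "'u'"]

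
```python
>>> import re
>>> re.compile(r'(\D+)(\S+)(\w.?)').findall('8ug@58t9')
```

Pattern: one or more of a non-digit (captured); then one or more of a non-whitespace character (captured); then a word character, then optionally any character (captured).
Walking the string: at [1:8] match 'ug@58t9', groups = ('ug@', '58t', '9').
3 groups means the one result is a tuple of 3 captured strings — 1 here.

[('ug@', '58t', '9')]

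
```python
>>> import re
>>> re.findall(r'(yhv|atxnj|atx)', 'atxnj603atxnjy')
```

['atxnj', 'atxnj']

The regex engine tests alternatives in the order written; an earlier branch that matches wins even if a later one would match more.
One capturing group, so `findall` returns just the captured substring from each match — 2 in all.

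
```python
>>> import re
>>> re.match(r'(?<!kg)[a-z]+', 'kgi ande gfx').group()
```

'kgi'

The negative lookahead/lookbehind blocks any match where the forbidden context is present.
`re.match` only tries the pattern at the start of the string.
The match spans [0:3] → 'kgi'.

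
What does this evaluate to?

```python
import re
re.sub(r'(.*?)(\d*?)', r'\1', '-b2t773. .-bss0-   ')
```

'-bt. .-bss-   '

Each match is replaced using the text its own group 1 captured.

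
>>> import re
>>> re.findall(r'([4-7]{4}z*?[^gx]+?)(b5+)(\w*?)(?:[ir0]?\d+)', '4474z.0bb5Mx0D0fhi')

[('4474z.0b', 'b5', 'Mx')]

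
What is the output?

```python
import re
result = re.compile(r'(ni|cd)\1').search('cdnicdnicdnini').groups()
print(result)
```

('ni',)

`\1` is not a pattern — it's the concrete string captured by group 1, re-applied verbatim.
Unlike `match`, `search` isn't anchored — it looks for the pattern anywhere in the string.
The match spans [10:14] → 'nini'.
Captured: group 1 = 'ni'.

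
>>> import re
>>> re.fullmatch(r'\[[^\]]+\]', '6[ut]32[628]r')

None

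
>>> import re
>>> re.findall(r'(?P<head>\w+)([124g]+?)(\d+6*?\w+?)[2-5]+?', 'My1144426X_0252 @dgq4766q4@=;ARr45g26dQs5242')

[('My11444', '2', '6X_0'), ('dgq', '4', '766q'), ('ARr45g', '2', '6dQs')]

The pattern matches one or more of a word character (captured as 'head'); then one or more of one of [124g] (lazy) (captured); then one or more of a digit, then zero or more of a literal '6' (lazy), then one or more of a word character (lazy) (captured); then one or more of a character in [2-5] (lazy).
Because the quantifier is non-greedy, it stops expanding at the earliest point where the rest of the pattern can succeed.
Scanning left to right: at [0:13] match 'My1144426X_02', groups = ('My11444', '2', '6X_0'); at [17:26] match 'dgq4766q4', groups = ('dgq', '4', '766q'); at [29:41] match 'ARr45g26dQs5', groups = ('ARr45g', '2', '6dQs').
Multiple groups make `findall` return tuples — one 3-tuple for each match.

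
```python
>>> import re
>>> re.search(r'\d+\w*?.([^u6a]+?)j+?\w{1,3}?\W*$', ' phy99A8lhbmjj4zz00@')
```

Pattern: one or more of a digit, then zero or more of a word character (lazy), then any character; then one or more of any character except [u6a] (lazy) (captured); then one or more of a literal 'j' (lazy), then 1 to 3 of a word character (lazy), then zero or more of a non-word character; then anchored at the end.
`search` walks the string left to right and returns the first match it finds.
Here no position works, so the call returns None.

None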